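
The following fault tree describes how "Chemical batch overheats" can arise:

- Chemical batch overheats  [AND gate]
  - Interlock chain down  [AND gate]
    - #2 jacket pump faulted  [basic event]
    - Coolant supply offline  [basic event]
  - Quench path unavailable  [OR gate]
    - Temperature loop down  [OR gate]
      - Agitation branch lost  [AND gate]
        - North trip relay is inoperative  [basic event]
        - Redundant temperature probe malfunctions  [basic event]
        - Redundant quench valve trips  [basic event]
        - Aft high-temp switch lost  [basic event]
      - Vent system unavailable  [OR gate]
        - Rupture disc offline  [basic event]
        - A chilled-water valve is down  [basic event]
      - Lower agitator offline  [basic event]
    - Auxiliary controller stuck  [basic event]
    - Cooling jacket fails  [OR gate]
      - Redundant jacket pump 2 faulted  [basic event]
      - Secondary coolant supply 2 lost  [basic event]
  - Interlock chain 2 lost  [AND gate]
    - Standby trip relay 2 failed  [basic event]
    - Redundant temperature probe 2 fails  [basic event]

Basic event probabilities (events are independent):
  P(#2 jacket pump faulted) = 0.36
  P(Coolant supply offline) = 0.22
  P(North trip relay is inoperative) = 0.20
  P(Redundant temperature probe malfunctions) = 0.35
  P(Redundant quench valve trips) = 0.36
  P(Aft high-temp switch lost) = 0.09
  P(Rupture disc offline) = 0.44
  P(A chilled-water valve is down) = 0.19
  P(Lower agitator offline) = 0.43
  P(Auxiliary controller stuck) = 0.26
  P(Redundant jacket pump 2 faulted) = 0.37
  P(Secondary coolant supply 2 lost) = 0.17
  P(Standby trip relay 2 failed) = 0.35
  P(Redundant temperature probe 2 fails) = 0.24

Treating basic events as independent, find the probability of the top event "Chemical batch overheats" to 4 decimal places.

0.0060

P(Interlock chain down) [AND] = 0.36 × 0.22 = 0.079200
P(Agitation branch lost) [AND] = 0.20 × 0.35 × 0.36 × 0.09 = 0.002268
P(Vent system unavailable) [OR] = 1 − (1−0.44) × (1−0.19) = 0.546400
P(Temperature loop down) [OR] = 1 − (1−0.002268) × (1−0.546400) × (1−0.43) = 0.742034
P(Cooling jacket fails) [OR] = 1 − (1−0.37) × (1−0.17) = 0.477100
P(Quench path unavailable) [OR] = 1 − (1−0.742034) × (1−0.26) × (1−0.477100) = 0.900181
P(Interlock chain 2 lost) [AND] = 0.35 × 0.24 = 0.084000
P(Chemical batch overheats) [AND] = 0.079200 × 0.900181 × 0.084000 = 0.005989
Rounded to 4 decimal places: P(Chemical batch overheats) ≈ 0.0060.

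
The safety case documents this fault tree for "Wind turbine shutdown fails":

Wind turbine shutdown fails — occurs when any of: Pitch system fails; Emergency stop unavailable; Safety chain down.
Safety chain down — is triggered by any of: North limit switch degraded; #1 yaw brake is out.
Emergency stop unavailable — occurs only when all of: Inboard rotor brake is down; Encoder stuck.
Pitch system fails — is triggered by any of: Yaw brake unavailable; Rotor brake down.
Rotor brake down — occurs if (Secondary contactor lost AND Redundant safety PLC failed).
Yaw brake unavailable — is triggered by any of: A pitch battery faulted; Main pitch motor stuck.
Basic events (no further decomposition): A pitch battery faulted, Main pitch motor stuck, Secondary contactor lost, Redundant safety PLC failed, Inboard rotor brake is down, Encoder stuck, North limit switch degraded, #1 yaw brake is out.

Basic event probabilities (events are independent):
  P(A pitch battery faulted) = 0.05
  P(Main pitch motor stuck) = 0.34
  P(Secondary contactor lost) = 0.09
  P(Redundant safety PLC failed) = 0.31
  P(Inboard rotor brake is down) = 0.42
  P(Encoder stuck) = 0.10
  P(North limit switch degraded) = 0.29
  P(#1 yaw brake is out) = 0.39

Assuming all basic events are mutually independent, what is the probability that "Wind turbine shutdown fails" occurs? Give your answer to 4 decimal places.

0.7471

P(Yaw brake unavailable) [OR] = 1 − (1−0.05) × (1−0.34) = 0.373000
P(Rotor brake down) [AND] = 0.09 × 0.31 = 0.027900
P(Pitch system fails) [OR] = 1 − (1−0.373000) × (1−0.027900) = 0.390493
P(Emergency stop unavailable) [AND] = 0.42 × 0.10 = 0.042000
P(Safety chain down) [OR] = 1 − (1−0.29) × (1−0.39) = 0.566900
P(Wind turbine shutdown fails) [OR] = 1 − (1−0.390493) × (1−0.042000) × (1−0.566900) = 0.747110
Rounded to 4 decimal places: P(Wind turbine shutdown fails) ≈ 0.7471.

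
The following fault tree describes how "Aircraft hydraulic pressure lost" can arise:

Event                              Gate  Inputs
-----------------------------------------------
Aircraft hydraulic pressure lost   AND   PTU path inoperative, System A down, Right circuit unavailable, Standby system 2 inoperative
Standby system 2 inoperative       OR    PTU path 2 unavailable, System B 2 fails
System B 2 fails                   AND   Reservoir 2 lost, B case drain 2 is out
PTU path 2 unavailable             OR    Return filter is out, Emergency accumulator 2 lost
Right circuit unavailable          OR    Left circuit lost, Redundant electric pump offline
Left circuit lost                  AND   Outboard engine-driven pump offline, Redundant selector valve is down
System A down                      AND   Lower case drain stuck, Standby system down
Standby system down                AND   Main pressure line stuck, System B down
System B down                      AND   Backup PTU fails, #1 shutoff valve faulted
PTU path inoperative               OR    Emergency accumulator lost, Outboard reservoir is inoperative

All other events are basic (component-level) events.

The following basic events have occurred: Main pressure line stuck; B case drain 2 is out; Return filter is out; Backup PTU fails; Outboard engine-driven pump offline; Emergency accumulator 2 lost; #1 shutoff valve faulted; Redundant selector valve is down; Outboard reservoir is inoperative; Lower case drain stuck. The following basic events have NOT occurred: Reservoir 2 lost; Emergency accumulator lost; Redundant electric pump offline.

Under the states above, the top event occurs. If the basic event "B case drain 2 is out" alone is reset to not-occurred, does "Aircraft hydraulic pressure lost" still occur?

Counterfactual: set "B case drain 2 is out" to not occurred.
PTU path inoperative [OR]: Emergency accumulator lost=not, Outboard reservoir is inoperative=occurs → at least one input occurs → occurs.
System B down [AND]: Backup PTU fails=occurs, #1 shutoff valve faulted=occurs → all inputs occur → occurs.
Standby system down [AND]: Main pressure line stuck=occurs, System B down=occurs → all inputs occur → occurs.
System A down [AND]: Lower case drain stuck=occurs, Standby system down=occurs → all inputs occur → occurs.
Left circuit lost [AND]: Outboard engine-driven pump offline=occurs, Redundant selector valve is down=occurs → all inputs occur → occurs.
Right circuit unavailable [OR]: Left circuit lost=occurs, Redundant electric pump offline=not → at least one input occurs → occurs.
PTU path 2 unavailable [OR]: Return filter is out=occurs, Emergency accumulator 2 lost=occurs → at least one input occurs → occurs.
System B 2 fails [AND]: Reservoir 2 lost=not, B case drain 2 is out=not → not all inputs occur → does not occur.
Standby system 2 inoperative [OR]: PTU path 2 unavailable=occurs, System B 2 fails=not → at least one input occurs → occurs.
Aircraft hydraulic pressure lost [AND]: PTU path inoperative=occurs, System A down=occurs, Right circuit unavailable=occurs, Standby system 2 inoperative=occurs → all inputs occur → occurs.

Yes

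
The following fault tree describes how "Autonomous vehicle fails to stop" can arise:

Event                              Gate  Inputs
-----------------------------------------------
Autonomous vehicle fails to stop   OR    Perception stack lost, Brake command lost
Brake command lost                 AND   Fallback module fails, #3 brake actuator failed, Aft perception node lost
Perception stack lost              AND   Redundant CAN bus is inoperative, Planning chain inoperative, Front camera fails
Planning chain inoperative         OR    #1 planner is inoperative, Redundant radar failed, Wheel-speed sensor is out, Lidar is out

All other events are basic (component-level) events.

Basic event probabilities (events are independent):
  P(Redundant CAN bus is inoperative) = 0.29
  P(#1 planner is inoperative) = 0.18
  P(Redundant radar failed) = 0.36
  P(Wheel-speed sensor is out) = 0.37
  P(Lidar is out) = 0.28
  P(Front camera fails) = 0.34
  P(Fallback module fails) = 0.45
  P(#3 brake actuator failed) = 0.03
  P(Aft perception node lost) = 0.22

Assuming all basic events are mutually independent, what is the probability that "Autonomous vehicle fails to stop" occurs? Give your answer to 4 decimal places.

0.0779

P(Planning chain inoperative) [OR] = 1 − (1−0.18) × (1−0.36) × (1−0.37) × (1−0.28) = 0.761951
P(Perception stack lost) [AND] = 0.29 × 0.761951 × 0.34 = 0.075128
P(Brake command lost) [AND] = 0.45 × 0.03 × 0.22 = 0.002970
P(Autonomous vehicle fails to stop) [OR] = 1 − (1−0.075128) × (1−0.002970) = 0.077875
Rounded to 4 decimal places: P(Autonomous vehicle fails to stop) ≈ 0.0779.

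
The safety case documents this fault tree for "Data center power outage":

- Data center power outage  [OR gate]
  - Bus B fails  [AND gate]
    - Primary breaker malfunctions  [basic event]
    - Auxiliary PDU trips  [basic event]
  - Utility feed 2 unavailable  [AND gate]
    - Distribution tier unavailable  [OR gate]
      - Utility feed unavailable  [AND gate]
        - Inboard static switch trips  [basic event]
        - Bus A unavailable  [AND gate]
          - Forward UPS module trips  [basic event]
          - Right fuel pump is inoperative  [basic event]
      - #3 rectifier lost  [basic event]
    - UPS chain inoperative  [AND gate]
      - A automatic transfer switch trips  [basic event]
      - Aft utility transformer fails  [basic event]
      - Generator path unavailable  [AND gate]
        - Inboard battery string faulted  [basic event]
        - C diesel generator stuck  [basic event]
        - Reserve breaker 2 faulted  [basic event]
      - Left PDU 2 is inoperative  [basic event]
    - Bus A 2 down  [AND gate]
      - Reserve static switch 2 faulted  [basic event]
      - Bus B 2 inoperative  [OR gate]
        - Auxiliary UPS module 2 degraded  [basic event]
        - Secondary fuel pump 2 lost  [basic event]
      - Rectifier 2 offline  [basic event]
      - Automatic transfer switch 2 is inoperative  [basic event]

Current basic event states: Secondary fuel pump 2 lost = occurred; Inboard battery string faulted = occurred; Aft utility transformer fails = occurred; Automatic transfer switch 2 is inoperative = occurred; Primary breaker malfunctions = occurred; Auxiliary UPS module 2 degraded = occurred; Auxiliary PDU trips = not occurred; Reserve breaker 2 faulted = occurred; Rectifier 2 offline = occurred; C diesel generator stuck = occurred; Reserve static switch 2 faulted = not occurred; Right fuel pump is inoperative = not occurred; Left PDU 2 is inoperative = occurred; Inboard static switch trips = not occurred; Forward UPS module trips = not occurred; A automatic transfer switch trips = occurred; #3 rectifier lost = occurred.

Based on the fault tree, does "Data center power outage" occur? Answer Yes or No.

Bus B fails [AND]: Primary breaker malfunctions=occurs, Auxiliary PDU trips=not → not all inputs occur → does not occur.
Bus A unavailable [AND]: Forward UPS module trips=not, Right fuel pump is inoperative=not → not all inputs occur → does not occur.
Utility feed unavailable [AND]: Inboard static switch trips=not, Bus A unavailable=not → not all inputs occur → does not occur.
Distribution tier unavailable [OR]: Utility feed unavailable=not, #3 rectifier lost=occurs → at least one input occurs → occurs.
Generator path unavailable [AND]: Inboard battery string faulted=occurs, C diesel generator stuck=occurs, Reserve breaker 2 faulted=occurs → all inputs occur → occurs.
UPS chain inoperative [AND]: A automatic transfer switch trips=occurs, Aft utility transformer fails=occurs, Generator path unavailable=occurs, Left PDU 2 is inoperative=occurs → all inputs occur → occurs.
Bus B 2 inoperative [OR]: Auxiliary UPS module 2 degraded=occurs, Secondary fuel pump 2 lost=occurs → at least one input occurs → occurs.
Bus A 2 down [AND]: Reserve static switch 2 faulted=not, Bus B 2 inoperative=occurs, Rectifier 2 offline=occurs, Automatic transfer switch 2 is inoperative=occurs → not all inputs occur → does not occur.
Utility feed 2 unavailable [AND]: Distribution tier unavailable=occurs, UPS chain inoperative=occurs, Bus A 2 down=not → not all inputs occur → does not occur.
Data center power outage [OR]: Bus B fails=not, Utility feed 2 unavailable=not → no input occurs → does not occur.

No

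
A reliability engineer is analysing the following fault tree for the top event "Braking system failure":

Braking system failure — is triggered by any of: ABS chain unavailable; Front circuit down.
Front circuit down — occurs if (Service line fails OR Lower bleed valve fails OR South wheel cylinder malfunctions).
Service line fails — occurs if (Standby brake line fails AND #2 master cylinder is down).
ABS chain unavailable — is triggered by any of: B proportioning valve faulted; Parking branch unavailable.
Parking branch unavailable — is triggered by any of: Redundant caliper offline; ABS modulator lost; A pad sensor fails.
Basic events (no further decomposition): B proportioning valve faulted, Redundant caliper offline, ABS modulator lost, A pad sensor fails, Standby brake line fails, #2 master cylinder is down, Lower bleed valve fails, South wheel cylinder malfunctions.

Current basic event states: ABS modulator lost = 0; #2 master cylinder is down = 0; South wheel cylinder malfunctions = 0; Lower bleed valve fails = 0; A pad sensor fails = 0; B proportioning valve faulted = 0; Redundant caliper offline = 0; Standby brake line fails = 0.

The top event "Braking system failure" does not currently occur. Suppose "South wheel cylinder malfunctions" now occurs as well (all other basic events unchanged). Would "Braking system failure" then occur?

Yes

Counterfactual: set "South wheel cylinder malfunctions" to occurred.
Parking branch unavailable [OR]: Redundant caliper offline=not, ABS modulator lost=not, A pad sensor fails=not → no input occurs → does not occur.
ABS chain unavailable [OR]: B proportioning valve faulted=not, Parking branch unavailable=not → no input occurs → does not occur.
Service line fails [AND]: Standby brake line fails=not, #2 master cylinder is down=not → not all inputs occur → does not occur.
Front circuit down [OR]: Service line fails=not, Lower bleed valve fails=not, South wheel cylinder malfunctions=occurs → at least one input occurs → occurs.
Braking system failure [OR]: ABS chain unavailable=not, Front circuit down=occurs → at least one input occurs → occurs.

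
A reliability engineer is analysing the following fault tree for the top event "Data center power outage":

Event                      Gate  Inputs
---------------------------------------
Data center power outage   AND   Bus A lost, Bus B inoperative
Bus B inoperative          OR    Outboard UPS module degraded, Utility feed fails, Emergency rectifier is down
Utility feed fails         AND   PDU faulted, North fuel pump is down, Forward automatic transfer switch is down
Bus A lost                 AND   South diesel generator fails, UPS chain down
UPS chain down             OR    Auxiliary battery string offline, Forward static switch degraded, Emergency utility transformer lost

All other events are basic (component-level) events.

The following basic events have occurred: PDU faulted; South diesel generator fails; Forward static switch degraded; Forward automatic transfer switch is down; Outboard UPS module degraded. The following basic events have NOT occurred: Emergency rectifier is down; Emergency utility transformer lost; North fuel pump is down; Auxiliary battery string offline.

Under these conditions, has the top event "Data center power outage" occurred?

Yes

UPS chain down [OR]: Auxiliary battery string offline=not, Forward static switch degraded=occurs, Emergency utility transformer lost=not → at least one input occurs → occurs.
Bus A lost [AND]: South diesel generator fails=occurs, UPS chain down=occurs → all inputs occur → occurs.
Utility feed fails [AND]: PDU faulted=occurs, North fuel pump is down=not, Forward automatic transfer switch is down=occurs → not all inputs occur → does not occur.
Bus B inoperative [OR]: Outboard UPS module degraded=occurs, Utility feed fails=not, Emergency rectifier is down=not → at least one input occurs → occurs.
Data center power outage [AND]: Bus A lost=occurs, Bus B inoperative=occurs → all inputs occur → occurs.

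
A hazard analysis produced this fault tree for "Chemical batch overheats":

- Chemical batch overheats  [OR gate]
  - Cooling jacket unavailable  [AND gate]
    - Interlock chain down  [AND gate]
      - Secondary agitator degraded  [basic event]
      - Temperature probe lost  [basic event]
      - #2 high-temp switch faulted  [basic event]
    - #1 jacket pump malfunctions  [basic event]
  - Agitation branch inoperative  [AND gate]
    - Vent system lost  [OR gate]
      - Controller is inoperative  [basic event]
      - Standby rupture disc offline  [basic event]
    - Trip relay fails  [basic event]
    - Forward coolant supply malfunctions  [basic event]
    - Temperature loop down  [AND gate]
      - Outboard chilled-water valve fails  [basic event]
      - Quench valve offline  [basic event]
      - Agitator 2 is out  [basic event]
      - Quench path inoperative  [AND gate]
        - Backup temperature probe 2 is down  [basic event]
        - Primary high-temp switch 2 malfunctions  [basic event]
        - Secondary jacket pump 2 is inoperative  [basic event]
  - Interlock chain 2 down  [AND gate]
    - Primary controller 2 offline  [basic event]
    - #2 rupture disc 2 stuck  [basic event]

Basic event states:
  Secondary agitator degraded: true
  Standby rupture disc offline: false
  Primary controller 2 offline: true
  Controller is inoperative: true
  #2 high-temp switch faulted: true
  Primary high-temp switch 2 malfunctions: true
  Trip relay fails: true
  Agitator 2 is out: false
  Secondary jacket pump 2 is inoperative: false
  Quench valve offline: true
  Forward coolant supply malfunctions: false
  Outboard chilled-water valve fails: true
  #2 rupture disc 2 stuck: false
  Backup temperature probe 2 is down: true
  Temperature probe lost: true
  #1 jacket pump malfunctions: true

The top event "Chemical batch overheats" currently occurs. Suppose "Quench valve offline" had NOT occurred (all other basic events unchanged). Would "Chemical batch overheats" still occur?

Yes

Counterfactual: set "Quench valve offline" to not occurred.
Interlock chain down [AND]: Secondary agitator degraded=occurs, Temperature probe lost=occurs, #2 high-temp switch faulted=occurs → all inputs occur → occurs.
Cooling jacket unavailable [AND]: Interlock chain down=occurs, #1 jacket pump malfunctions=occurs → all inputs occur → occurs.
Vent system lost [OR]: Controller is inoperative=occurs, Standby rupture disc offline=not → at least one input occurs → occurs.
Quench path inoperative [AND]: Backup temperature probe 2 is down=occurs, Primary high-temp switch 2 malfunctions=occurs, Secondary jacket pump 2 is inoperative=not → not all inputs occur → does not occur.
Temperature loop down [AND]: Outboard chilled-water valve fails=occurs, Quench valve offline=not, Agitator 2 is out=not, Quench path inoperative=not → not all inputs occur → does not occur.
Agitation branch inoperative [AND]: Vent system lost=occurs, Trip relay fails=occurs, Forward coolant supply malfunctions=not, Temperature loop down=not → not all inputs occur → does not occur.
Interlock chain 2 down [AND]: Primary controller 2 offline=occurs, #2 rupture disc 2 stuck=not → not all inputs occur → does not occur.
Chemical batch overheats [OR]: Cooling jacket unavailable=occurs, Agitation branch inoperative=not, Interlock chain 2 down=not → at least one input occurs → occurs.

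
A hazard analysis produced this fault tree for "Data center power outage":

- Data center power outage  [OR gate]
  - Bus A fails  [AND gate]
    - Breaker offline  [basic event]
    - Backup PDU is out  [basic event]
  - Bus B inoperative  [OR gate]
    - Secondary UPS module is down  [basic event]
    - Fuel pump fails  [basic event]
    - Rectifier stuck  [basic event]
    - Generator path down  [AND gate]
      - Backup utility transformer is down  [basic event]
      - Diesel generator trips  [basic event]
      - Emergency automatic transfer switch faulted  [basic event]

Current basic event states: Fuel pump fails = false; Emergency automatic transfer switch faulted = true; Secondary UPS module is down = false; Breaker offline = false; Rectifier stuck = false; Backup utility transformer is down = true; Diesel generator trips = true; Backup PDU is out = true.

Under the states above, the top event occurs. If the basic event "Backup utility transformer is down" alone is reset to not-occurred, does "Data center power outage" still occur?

Counterfactual: set "Backup utility transformer is down" to not occurred.
Bus A fails [AND]: Breaker offline=not, Backup PDU is out=occurs → not all inputs occur → does not occur.
Generator path down [AND]: Backup utility transformer is down=not, Diesel generator trips=occurs, Emergency automatic transfer switch faulted=occurs → not all inputs occur → does not occur.
Bus B inoperative [OR]: Secondary UPS module is down=not, Fuel pump fails=not, Rectifier stuck=not, Generator path down=not → no input occurs → does not occur.
Data center power outage [OR]: Bus A fails=not, Bus B inoperative=not → no input occurs → does not occur.

No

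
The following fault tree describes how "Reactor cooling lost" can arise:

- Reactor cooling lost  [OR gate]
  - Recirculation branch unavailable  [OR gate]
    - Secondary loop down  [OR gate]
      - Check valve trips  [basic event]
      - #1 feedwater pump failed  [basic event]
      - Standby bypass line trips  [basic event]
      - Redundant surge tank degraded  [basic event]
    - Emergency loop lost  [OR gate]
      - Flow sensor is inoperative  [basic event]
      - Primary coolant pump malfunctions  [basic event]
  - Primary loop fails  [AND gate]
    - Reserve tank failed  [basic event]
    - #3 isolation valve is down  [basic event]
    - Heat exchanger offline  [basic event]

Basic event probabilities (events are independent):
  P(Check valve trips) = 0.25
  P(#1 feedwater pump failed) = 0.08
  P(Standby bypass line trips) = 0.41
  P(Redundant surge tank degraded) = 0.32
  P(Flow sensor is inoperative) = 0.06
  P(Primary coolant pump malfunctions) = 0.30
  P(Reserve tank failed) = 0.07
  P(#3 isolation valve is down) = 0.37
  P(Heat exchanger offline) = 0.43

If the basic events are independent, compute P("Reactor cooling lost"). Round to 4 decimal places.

P(Secondary loop down) [OR] = 1 − (1−0.25) × (1−0.08) × (1−0.41) × (1−0.32) = 0.723172
P(Emergency loop lost) [OR] = 1 − (1−0.06) × (1−0.30) = 0.342000
P(Recirculation branch unavailable) [OR] = 1 − (1−0.723172) × (1−0.342000) = 0.817847
P(Primary loop fails) [AND] = 0.07 × 0.37 × 0.43 = 0.011137
P(Reactor cooling lost) [OR] = 1 − (1−0.817847) × (1−0.011137) = 0.819876
Rounded to 4 decimal places: P(Reactor cooling lost) ≈ 0.8199.

0.8199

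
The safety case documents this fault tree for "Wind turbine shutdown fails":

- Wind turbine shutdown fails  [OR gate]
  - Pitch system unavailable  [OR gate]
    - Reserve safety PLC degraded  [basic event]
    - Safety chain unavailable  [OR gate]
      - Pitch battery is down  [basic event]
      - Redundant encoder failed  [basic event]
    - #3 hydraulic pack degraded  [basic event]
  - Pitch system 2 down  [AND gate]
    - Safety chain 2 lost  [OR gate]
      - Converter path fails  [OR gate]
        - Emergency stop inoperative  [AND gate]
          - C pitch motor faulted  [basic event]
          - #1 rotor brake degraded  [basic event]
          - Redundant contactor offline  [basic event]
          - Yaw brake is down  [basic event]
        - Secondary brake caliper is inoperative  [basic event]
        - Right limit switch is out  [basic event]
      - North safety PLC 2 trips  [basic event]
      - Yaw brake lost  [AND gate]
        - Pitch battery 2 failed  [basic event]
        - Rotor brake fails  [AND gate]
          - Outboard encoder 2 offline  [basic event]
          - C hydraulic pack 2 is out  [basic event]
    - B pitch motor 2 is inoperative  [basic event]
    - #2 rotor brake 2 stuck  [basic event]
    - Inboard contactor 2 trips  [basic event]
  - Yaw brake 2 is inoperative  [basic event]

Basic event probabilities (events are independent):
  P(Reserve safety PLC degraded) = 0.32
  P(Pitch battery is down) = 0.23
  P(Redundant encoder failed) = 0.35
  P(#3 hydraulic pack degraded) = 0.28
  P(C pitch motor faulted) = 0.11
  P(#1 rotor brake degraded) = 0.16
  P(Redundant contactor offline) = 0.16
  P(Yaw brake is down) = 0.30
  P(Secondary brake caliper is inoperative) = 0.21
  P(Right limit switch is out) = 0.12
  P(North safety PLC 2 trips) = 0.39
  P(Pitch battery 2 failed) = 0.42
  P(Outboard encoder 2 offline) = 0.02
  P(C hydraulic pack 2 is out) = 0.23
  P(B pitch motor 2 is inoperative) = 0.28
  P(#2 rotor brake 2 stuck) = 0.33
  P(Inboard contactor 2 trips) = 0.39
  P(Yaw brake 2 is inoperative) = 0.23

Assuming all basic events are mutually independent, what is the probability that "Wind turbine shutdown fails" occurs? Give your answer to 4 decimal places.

P(Safety chain unavailable) [OR] = 1 − (1−0.23) × (1−0.35) = 0.499500
P(Pitch system unavailable) [OR] = 1 − (1−0.32) × (1−0.499500) × (1−0.28) = 0.754955
P(Emergency stop inoperative) [AND] = 0.11 × 0.16 × 0.16 × 0.30 = 0.000845
P(Converter path fails) [OR] = 1 − (1−0.000845) × (1−0.21) × (1−0.12) = 0.305387
P(Rotor brake fails) [AND] = 0.02 × 0.23 = 0.004600
P(Yaw brake lost) [AND] = 0.42 × 0.004600 = 0.001932
P(Safety chain 2 lost) [OR] = 1 − (1−0.305387) × (1−0.39) × (1−0.001932) = 0.577105
P(Pitch system 2 down) [AND] = 0.577105 × 0.28 × 0.33 × 0.39 = 0.020797
P(Wind turbine shutdown fails) [OR] = 1 − (1−0.754955) × (1−0.020797) × (1−0.23) = 0.815239
Rounded to 4 decimal places: P(Wind turbine shutdown fails) ≈ 0.8152.

0.8152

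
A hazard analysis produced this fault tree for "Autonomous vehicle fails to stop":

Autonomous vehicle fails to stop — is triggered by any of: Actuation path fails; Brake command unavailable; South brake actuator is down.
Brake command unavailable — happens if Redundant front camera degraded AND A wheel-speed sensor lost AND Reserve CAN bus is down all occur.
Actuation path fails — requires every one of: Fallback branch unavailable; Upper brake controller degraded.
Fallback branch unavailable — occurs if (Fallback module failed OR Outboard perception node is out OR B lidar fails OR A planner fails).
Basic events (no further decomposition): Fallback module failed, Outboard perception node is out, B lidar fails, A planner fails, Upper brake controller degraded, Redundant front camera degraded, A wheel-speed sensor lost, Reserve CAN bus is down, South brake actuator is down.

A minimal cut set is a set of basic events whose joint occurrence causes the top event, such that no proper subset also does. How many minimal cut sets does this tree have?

6

Fallback branch unavailable [OR]: union of children's cut sets → 4 cut set(s).
Actuation path fails [AND]: one cut set from each child combined → 4 × 1 = 4 cut set(s).
Brake command unavailable [AND]: one cut set from each child combined → 1 × 1 × 1 = 1 cut set(s).
Autonomous vehicle fails to stop [OR]: union of children's cut sets → 6 cut set(s).
Minimal cut sets: {Fallback module failed, Upper brake controller degraded}; {Outboard perception node is out, Upper brake controller degraded}; {B lidar fails, Upper brake controller degraded}; {A planner fails, Upper brake controller degraded}; {A wheel-speed sensor lost, Redundant front camera degraded, Reserve CAN bus is down}; {South brake actuator is down}.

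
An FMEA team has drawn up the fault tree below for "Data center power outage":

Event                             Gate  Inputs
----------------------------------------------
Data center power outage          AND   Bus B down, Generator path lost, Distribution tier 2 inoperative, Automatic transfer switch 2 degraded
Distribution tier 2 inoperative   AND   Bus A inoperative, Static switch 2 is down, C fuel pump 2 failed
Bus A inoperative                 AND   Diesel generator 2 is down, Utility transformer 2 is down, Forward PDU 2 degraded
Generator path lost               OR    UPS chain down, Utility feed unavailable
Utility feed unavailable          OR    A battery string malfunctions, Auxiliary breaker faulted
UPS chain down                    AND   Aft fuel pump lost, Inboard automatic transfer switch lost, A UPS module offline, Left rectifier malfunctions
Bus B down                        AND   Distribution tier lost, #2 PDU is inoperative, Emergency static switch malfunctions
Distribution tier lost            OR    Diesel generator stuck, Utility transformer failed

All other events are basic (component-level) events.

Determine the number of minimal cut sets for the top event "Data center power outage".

Distribution tier lost [OR]: union of children's cut sets → 2 cut set(s).
Bus B down [AND]: one cut set from each child combined → 2 × 1 × 1 = 2 cut set(s).
UPS chain down [AND]: one cut set from each child combined → 1 × 1 × 1 × 1 = 1 cut set(s).
Utility feed unavailable [OR]: union of children's cut sets → 2 cut set(s).
Generator path lost [OR]: union of children's cut sets → 3 cut set(s).
Bus A inoperative [AND]: one cut set from each child combined → 1 × 1 × 1 = 1 cut set(s).
Distribution tier 2 inoperative [AND]: one cut set from each child combined → 1 × 1 × 1 = 1 cut set(s).
Data center power outage [AND]: one cut set from each child combined → 2 × 3 × 1 × 1 = 6 cut set(s).
Minimal cut sets: {#2 PDU is inoperative, A UPS module offline, Aft fuel pump lost, Automatic transfer switch 2 degraded, C fuel pump 2 failed, Diesel generator 2 is down, Diesel generator stuck, Emergency static switch malfunctions, Forward PDU 2 degraded, Inboard automatic transfer switch lost, Left rectifier malfunctions, Static switch 2 is down, Utility transformer 2 is down}; {#2 PDU is inoperative, A battery string malfunctions, Automatic transfer switch 2 degraded, C fuel pump 2 failed, Diesel generator 2 is down, Diesel generator stuck, Emergency static switch malfunctions, Forward PDU 2 degraded, Static switch 2 is down, Utility transformer 2 is down}; {#2 PDU is inoperative, Automatic transfer switch 2 degraded, Auxiliary breaker faulted, C fuel pump 2 failed, Diesel generator 2 is down, Diesel generator stuck, Emergency static switch malfunctions, Forward PDU 2 degraded, Static switch 2 is down, Utility transformer 2 is down}; {#2 PDU is inoperative, A UPS module offline, Aft fuel pump lost, Automatic transfer switch 2 degraded, C fuel pump 2 failed, Diesel generator 2 is down, Emergency static switch malfunctions, Forward PDU 2 degraded, Inboard automatic transfer switch lost, Left rectifier malfunctions, Static switch 2 is down, Utility transformer 2 is down, Utility transformer failed}; {#2 PDU is inoperative, A battery string malfunctions, Automatic transfer switch 2 degraded, C fuel pump 2 failed, Diesel generator 2 is down, Emergency static switch malfunctions, Forward PDU 2 degraded, Static switch 2 is down, Utility transformer 2 is down, Utility transformer failed}; {#2 PDU is inoperative, Automatic transfer switch 2 degraded, Auxiliary breaker faulted, C fuel pump 2 failed, Diesel generator 2 is down, Emergency static switch malfunctions, Forward PDU 2 degraded, Static switch 2 is down, Utility transformer 2 is down, Utility transformer failed}.

6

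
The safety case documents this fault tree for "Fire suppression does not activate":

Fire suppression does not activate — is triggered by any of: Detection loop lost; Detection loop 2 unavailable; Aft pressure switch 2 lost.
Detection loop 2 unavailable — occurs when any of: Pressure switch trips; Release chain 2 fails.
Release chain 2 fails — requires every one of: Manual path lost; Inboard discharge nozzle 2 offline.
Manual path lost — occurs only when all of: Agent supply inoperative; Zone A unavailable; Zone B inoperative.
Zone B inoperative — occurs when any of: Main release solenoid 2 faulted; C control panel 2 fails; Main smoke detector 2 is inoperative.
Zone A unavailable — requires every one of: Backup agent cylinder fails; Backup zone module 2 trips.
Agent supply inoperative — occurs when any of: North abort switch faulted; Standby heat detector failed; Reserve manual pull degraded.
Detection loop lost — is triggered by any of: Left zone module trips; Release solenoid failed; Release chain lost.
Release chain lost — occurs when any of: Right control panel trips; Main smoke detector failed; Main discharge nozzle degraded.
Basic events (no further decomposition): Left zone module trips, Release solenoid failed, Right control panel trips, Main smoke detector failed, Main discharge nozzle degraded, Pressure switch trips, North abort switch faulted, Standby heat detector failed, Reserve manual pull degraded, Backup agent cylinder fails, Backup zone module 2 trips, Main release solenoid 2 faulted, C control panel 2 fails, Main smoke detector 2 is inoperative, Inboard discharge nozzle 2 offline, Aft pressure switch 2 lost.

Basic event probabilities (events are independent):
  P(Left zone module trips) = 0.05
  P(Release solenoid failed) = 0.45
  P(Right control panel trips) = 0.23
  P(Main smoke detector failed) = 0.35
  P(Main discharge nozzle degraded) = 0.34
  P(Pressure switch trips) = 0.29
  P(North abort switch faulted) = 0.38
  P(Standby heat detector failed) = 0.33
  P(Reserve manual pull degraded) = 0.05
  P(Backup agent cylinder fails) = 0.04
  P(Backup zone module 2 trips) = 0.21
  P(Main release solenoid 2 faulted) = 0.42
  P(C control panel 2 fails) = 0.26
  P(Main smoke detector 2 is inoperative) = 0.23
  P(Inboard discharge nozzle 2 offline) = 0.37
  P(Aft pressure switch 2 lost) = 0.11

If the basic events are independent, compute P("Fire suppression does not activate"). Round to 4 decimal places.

P(Release chain lost) [OR] = 1 − (1−0.23) × (1−0.35) × (1−0.34) = 0.669670
P(Detection loop lost) [OR] = 1 − (1−0.05) × (1−0.45) × (1−0.669670) = 0.827403
P(Agent supply inoperative) [OR] = 1 − (1−0.38) × (1−0.33) × (1−0.05) = 0.605370
P(Zone A unavailable) [AND] = 0.04 × 0.21 = 0.008400
P(Zone B inoperative) [OR] = 1 − (1−0.42) × (1−0.26) × (1−0.23) = 0.669516
P(Manual path lost) [AND] = 0.605370 × 0.008400 × 0.669516 = 0.003405
P(Release chain 2 fails) [AND] = 0.003405 × 0.37 = 0.001260
P(Detection loop 2 unavailable) [OR] = 1 − (1−0.29) × (1−0.001260) = 0.290895
P(Fire suppression does not activate) [OR] = 1 − (1−0.827403) × (1−0.290895) × (1−0.11) = 0.891073
Rounded to 4 decimal places: P(Fire suppression does not activate) ≈ 0.8911.

0.8911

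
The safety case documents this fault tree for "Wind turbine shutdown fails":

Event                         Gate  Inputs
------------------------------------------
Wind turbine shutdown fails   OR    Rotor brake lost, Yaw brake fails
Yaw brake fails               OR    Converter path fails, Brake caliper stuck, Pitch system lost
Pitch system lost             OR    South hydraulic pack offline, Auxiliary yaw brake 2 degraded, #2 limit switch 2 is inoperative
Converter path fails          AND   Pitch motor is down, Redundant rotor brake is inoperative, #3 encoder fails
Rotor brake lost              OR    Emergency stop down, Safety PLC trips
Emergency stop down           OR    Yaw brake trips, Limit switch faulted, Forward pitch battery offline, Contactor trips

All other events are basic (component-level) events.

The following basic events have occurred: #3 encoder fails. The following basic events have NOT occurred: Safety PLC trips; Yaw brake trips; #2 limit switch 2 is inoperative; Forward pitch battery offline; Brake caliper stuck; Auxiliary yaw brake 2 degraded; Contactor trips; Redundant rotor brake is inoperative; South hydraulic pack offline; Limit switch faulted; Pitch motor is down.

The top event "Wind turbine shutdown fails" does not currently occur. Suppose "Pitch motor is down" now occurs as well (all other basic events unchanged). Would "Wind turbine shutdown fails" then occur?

No

Counterfactual: set "Pitch motor is down" to occurred.
Emergency stop down [OR]: Yaw brake trips=not, Limit switch faulted=not, Forward pitch battery offline=not, Contactor trips=not → no input occurs → does not occur.
Rotor brake lost [OR]: Emergency stop down=not, Safety PLC trips=not → no input occurs → does not occur.
Converter path fails [AND]: Pitch motor is down=occurs, Redundant rotor brake is inoperative=not, #3 encoder fails=occurs → not all inputs occur → does not occur.
Pitch system lost [OR]: South hydraulic pack offline=not, Auxiliary yaw brake 2 degraded=not, #2 limit switch 2 is inoperative=not → no input occurs → does not occur.
Yaw brake fails [OR]: Converter path fails=not, Brake caliper stuck=not, Pitch system lost=not → no input occurs → does not occur.
Wind turbine shutdown fails [OR]: Rotor brake lost=not, Yaw brake fails=not → no input occurs → does not occur.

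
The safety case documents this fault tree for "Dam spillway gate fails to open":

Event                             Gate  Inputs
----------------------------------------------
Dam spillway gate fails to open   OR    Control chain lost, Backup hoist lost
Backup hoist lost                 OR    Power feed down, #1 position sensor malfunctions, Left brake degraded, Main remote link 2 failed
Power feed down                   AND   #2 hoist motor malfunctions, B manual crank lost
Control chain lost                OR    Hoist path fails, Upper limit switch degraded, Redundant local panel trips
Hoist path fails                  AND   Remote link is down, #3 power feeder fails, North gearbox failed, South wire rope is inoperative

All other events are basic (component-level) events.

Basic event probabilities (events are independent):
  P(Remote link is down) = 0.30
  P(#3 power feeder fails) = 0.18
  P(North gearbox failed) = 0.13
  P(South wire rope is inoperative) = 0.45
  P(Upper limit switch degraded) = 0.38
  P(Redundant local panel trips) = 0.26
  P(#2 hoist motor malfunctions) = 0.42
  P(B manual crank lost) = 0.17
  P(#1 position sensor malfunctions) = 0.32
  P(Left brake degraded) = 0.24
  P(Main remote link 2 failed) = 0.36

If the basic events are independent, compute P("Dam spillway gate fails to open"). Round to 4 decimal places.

0.8595

P(Hoist path fails) [AND] = 0.30 × 0.18 × 0.13 × 0.45 = 0.003159
P(Control chain lost) [OR] = 1 − (1−0.003159) × (1−0.38) × (1−0.26) = 0.542649
P(Power feed down) [AND] = 0.42 × 0.17 = 0.071400
P(Backup hoist lost) [OR] = 1 − (1−0.071400) × (1−0.32) × (1−0.24) × (1−0.36) = 0.692864
P(Dam spillway gate fails to open) [OR] = 1 − (1−0.542649) × (1−0.692864) = 0.859531
Rounded to 4 decimal places: P(Dam spillway gate fails to open) ≈ 0.8595.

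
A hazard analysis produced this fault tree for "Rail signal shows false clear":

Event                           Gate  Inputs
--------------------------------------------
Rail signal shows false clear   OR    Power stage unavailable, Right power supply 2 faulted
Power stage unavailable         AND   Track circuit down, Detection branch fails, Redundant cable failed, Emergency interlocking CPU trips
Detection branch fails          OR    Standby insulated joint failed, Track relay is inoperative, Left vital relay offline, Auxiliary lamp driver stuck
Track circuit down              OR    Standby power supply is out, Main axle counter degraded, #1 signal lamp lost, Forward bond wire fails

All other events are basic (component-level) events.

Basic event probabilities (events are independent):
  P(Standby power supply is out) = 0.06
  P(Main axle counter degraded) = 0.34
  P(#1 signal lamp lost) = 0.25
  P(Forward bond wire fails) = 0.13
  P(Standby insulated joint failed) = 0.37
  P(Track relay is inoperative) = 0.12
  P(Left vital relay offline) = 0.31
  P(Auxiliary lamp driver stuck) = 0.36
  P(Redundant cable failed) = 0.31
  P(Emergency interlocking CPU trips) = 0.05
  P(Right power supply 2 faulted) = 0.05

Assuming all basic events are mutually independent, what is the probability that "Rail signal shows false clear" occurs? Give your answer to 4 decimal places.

P(Track circuit down) [OR] = 1 − (1−0.06) × (1−0.34) × (1−0.25) × (1−0.13) = 0.595189
P(Detection branch fails) [OR] = 1 − (1−0.37) × (1−0.12) × (1−0.31) × (1−0.36) = 0.755177
P(Power stage unavailable) [AND] = 0.595189 × 0.755177 × 0.31 × 0.05 = 0.006967
P(Rail signal shows false clear) [OR] = 1 − (1−0.006967) × (1−0.05) = 0.056619
Rounded to 4 decimal places: P(Rail signal shows false clear) ≈ 0.0566.

0.0566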